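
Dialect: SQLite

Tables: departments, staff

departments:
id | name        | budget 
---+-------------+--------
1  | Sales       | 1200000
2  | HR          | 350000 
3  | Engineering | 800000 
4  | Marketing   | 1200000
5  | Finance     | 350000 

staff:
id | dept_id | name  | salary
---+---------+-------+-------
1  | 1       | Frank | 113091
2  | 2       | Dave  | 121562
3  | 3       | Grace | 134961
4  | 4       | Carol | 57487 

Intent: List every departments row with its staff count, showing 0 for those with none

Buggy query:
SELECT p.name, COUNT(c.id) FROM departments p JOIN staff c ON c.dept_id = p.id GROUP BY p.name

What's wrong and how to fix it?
Bug: INNER JOIN drops departments rows that have no matching staff rows

Fix: Switch to LEFT JOIN to retain unmatched parent rows

Corrected query:
SELECT p.name, COUNT(c.id) FROM departments p LEFT JOIN staff c ON c.dept_id = p.id GROUP BY p.name

Result:
name        | COUNT(c.id)
------------+------------
Engineering | 1          
Finance     | 0          
HR          | 1          
Marketing   | 1          
Sales       | 1          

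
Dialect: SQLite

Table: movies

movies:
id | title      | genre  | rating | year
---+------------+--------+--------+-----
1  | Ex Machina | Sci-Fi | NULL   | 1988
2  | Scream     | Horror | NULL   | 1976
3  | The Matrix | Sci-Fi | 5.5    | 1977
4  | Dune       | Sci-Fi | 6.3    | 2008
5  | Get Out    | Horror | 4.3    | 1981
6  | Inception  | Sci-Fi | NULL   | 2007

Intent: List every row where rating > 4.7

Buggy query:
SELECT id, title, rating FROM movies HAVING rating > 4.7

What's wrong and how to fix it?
Bug: This is a non-aggregate query (no GROUP BY, no aggregates), so in SQLite the HAVING clause is invalid here; a row-level condition belongs in WHERE

Fix: Use WHERE for row-level filtering

Corrected query:
SELECT id, title, rating FROM movies WHERE rating > 4.7

Result:
id | title      | rating
---+------------+-------
3  | The Matrix | 5.5   
4  | Dune       | 6.3   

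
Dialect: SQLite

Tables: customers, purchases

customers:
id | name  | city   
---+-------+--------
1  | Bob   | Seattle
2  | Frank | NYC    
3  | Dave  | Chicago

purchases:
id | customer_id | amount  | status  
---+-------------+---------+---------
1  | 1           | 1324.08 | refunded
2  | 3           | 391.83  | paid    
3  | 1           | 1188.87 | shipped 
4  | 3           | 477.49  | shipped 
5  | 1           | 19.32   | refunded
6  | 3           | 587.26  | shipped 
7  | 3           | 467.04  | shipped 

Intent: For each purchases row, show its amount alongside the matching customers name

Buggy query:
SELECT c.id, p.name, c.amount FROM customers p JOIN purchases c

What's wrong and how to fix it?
Bug: JOIN with no ON clause produces a cartesian product; every purchases row pairs with every customers row

Fix: Add ON c.customer_id = p.id to the JOIN

Corrected query:
SELECT c.id, p.name, c.amount FROM customers p JOIN purchases c ON c.customer_id = p.id

Result:
id | name | amount 
---+------+--------
1  | Bob  | 1324.08
2  | Dave | 391.83 
3  | Bob  | 1188.87
4  | Dave | 477.49 
5  | Bob  | 19.32  
6  | Dave | 587.26 
7  | Dave | 467.04 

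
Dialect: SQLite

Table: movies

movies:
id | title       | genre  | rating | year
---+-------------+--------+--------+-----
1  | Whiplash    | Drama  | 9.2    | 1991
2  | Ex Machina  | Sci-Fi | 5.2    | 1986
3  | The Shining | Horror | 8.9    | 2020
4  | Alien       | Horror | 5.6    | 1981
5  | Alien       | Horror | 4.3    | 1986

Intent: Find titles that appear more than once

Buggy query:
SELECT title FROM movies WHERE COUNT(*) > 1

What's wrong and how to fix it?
Bug: COUNT(*) is an aggregate and cannot be used in WHERE

Fix: GROUP BY title, then filter groups with HAVING COUNT(*) > 1

Corrected query:
SELECT title FROM movies GROUP BY title HAVING COUNT(*) > 1

Result:
title
-----
Alien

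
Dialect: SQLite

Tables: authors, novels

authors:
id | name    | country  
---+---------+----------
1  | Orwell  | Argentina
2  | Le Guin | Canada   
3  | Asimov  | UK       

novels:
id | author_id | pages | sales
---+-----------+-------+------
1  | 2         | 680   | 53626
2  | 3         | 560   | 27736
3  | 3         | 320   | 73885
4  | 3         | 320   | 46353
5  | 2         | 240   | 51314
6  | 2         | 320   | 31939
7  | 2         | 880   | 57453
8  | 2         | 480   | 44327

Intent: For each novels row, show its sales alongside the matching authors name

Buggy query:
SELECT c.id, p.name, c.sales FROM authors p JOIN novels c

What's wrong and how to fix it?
Bug: JOIN with no ON clause produces a cartesian product; every novels row pairs with every authors row

Fix: Specify the join condition linking the foreign key to the parent id

Corrected query:
SELECT c.id, p.name, c.sales FROM authors p JOIN novels c ON c.author_id = p.id

Result:
id | name    | sales
---+---------+------
1  | Le Guin | 53626
2  | Asimov  | 27736
3  | Asimov  | 73885
4  | Asimov  | 46353
5  | Le Guin | 51314
6  | Le Guin | 31939
7  | Le Guin | 57453
8  | Le Guin | 44327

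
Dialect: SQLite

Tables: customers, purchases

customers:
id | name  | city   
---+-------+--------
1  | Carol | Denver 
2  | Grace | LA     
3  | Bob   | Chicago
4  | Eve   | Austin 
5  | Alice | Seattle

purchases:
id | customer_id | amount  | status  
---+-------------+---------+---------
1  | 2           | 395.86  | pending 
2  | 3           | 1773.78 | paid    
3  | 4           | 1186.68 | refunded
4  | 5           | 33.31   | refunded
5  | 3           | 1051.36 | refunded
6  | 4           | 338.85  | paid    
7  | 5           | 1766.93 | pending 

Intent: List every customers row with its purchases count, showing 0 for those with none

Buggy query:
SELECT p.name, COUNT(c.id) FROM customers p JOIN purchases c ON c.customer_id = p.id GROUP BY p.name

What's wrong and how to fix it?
Bug: INNER JOIN drops customers rows that have no matching purchases rows

Fix: Switch to LEFT JOIN to retain unmatched parent rows

Corrected query:
SELECT p.name, COUNT(c.id) FROM customers p LEFT JOIN purchases c ON c.customer_id = p.id GROUP BY p.name

Result:
name  | COUNT(c.id)
------+------------
Alice | 2          
Bob   | 2          
Carol | 0          
Eve   | 2          
Grace | 1          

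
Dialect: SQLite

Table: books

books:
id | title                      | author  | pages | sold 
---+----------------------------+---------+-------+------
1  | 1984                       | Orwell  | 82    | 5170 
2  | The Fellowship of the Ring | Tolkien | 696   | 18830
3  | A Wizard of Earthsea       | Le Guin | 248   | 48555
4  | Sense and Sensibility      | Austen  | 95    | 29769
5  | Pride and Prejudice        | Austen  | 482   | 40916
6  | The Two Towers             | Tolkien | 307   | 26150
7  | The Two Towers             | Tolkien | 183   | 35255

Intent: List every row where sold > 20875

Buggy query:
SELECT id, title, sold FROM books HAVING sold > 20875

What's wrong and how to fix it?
Bug: This is a non-aggregate query (no GROUP BY, no aggregates), so in SQLite the HAVING clause is invalid here; a row-level condition belongs in WHERE

Fix: Replace HAVING with WHERE since the condition applies to individual rows

Corrected query:
SELECT id, title, sold FROM books WHERE sold > 20875

Result:
id | title                 | sold 
---+-----------------------+------
3  | A Wizard of Earthsea  | 48555
4  | Sense and Sensibility | 29769
5  | Pride and Prejudice   | 40916
6  | The Two Towers        | 26150
7  | The Two Towers        | 35255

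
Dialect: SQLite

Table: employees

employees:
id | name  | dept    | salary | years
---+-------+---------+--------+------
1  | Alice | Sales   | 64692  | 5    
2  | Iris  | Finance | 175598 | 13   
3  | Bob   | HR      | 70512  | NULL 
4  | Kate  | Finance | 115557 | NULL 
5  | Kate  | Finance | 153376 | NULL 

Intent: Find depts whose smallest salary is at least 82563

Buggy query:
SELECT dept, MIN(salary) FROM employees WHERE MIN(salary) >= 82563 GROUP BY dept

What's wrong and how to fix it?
Bug: Aggregates like MIN are computed per group after WHERE runs

Fix: Use HAVING for the per-group MIN condition

Corrected query:
SELECT dept, MIN(salary) FROM employees GROUP BY dept HAVING MIN(salary) >= 82563

Result:
dept    | MIN(salary)
--------+------------
Finance | 115557     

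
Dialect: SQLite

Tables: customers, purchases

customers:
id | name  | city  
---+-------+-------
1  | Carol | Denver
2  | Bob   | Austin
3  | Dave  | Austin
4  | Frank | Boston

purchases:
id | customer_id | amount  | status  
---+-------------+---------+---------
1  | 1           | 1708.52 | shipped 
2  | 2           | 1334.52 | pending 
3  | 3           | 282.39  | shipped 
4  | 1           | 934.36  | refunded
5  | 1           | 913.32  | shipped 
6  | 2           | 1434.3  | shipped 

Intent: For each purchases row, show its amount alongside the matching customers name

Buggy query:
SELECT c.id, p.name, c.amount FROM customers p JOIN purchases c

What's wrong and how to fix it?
Bug: Missing join condition: each purchases row is matched to all customers rows instead of just its own

Fix: Specify the join condition linking the foreign key to the parent id

Corrected query:
SELECT c.id, p.name, c.amount FROM customers p JOIN purchases c ON c.customer_id = p.id

Result:
id | name  | amount 
---+-------+--------
1  | Carol | 1708.52
2  | Bob   | 1334.52
3  | Dave  | 282.39 
4  | Carol | 934.36 
5  | Carol | 913.32 
6  | Bob   | 1434.3 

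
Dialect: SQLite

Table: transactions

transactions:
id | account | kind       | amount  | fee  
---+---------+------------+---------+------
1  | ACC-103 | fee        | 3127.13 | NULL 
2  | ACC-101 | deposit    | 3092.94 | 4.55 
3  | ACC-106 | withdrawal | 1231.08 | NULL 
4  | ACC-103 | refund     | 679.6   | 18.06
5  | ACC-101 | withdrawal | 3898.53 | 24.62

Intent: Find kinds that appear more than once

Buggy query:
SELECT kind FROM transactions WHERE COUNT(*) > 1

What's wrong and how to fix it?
Bug: WHERE can't reference COUNT(*); aggregates are computed after WHERE

Fix: Group first, then use HAVING for the count condition

Corrected query:
SELECT kind FROM transactions GROUP BY kind HAVING COUNT(*) > 1

Result:
kind      
----------
withdrawal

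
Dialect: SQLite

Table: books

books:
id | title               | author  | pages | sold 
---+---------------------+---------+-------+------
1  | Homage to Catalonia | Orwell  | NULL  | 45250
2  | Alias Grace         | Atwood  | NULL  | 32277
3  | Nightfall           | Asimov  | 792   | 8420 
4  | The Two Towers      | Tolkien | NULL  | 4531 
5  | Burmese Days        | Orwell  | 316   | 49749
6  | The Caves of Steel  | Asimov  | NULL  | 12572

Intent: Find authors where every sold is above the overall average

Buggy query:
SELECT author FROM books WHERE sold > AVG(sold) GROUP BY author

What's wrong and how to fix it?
Bug: AVG() is an aggregate; it can't sit directly in WHERE

Fix: Use a subquery for AVG and a HAVING MIN(...) filter so the condition holds for every row in the group

Corrected query:
SELECT author FROM books GROUP BY author HAVING MIN(sold) > (SELECT AVG(sold) FROM books)

Result:
author
------
Atwood
Orwell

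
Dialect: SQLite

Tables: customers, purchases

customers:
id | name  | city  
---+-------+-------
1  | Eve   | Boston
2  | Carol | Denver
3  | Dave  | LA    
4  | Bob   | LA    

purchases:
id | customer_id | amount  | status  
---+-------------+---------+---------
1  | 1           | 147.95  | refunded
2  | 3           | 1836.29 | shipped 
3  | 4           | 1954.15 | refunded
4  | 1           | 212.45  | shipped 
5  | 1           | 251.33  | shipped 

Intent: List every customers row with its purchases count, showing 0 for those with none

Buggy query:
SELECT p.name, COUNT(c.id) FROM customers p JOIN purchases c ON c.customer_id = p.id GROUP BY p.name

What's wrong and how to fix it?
Bug: INNER JOIN drops customers rows that have no matching purchases rows

Fix: Switch to LEFT JOIN to retain unmatched parent rows

Corrected query:
SELECT p.name, COUNT(c.id) FROM customers p LEFT JOIN purchases c ON c.customer_id = p.id GROUP BY p.name

Result:
name  | COUNT(c.id)
------+------------
Bob   | 1          
Carol | 0          
Dave  | 1          
Eve   | 3          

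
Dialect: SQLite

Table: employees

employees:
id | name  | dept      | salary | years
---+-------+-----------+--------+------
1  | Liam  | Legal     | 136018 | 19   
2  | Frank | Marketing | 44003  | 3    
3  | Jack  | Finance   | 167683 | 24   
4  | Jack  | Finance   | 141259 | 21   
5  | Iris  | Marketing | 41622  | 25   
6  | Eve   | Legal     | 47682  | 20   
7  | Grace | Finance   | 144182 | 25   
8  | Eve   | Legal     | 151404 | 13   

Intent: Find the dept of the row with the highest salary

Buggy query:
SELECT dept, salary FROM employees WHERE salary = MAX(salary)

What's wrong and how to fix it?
Bug: WHERE is evaluated per row; an aggregate over the whole table isn't defined there

Fix: Use a subquery: WHERE salary = (SELECT MAX(salary) FROM employees)

Corrected query:
SELECT dept, salary FROM employees WHERE salary = (SELECT MAX(salary) FROM employees)

Result:
dept    | salary
--------+-------
Finance | 167683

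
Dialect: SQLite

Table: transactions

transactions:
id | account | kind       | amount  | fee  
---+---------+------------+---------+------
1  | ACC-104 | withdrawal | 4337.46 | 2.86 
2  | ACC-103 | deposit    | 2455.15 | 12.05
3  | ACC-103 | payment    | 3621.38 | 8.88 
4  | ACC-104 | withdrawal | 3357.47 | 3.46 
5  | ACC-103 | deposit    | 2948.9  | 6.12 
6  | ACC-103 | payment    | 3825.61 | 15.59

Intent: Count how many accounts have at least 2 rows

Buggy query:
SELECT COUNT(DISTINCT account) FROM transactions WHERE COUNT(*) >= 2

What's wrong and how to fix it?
Bug: COUNT(*) cannot appear in WHERE; the per-group count doesn't exist yet

Fix: Group first with HAVING COUNT(*) >= 2, then COUNT the resulting groups

Corrected query:
SELECT COUNT(*) FROM (SELECT account FROM transactions GROUP BY account HAVING COUNT(*) >= 2)

Result:
COUNT(*)
--------
2       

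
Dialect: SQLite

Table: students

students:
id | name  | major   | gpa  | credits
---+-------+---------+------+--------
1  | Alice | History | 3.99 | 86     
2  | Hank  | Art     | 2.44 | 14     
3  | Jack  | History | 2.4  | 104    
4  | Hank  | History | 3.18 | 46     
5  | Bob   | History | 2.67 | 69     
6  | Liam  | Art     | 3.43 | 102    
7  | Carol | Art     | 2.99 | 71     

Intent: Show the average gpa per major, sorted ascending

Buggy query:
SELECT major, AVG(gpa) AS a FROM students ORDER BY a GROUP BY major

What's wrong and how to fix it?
Bug: GROUP BY must precede ORDER BY

Fix: Move ORDER BY to the end, after GROUP BY

Corrected query:
SELECT major, AVG(gpa) AS a FROM students GROUP BY major ORDER BY a

Result:
major   | a       
--------+---------
Art     | 2.953333
History | 3.06    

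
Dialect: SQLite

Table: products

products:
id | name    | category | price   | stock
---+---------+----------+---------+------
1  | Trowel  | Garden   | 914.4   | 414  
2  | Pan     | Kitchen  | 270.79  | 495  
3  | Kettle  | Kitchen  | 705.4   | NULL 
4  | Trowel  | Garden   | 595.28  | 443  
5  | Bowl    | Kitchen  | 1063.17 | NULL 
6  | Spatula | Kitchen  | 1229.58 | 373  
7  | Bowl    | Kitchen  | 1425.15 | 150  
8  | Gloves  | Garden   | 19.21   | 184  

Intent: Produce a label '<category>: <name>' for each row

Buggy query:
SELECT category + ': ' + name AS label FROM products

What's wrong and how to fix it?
Bug: SQLite uses || for string concatenation; + coerces text to numbers (yielding 0)

Fix: Use the || operator for string concatenation

Corrected query:
SELECT category || ': ' || name AS label FROM products

Result:
label           
----------------
Garden: Trowel  
Kitchen: Pan    
Kitchen: Kettle 
Garden: Trowel  
Kitchen: Bowl   
Kitchen: Spatula
Kitchen: Bowl   
Garden: Gloves  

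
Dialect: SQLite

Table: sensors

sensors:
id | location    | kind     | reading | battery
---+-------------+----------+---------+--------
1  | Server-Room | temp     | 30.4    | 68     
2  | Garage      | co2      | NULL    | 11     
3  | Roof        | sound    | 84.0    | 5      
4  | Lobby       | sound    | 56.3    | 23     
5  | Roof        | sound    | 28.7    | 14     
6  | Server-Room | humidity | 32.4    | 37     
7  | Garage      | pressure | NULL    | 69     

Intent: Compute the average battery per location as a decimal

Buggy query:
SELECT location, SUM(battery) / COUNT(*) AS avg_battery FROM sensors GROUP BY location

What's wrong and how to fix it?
Bug: SUM(battery) and COUNT(*) are both integers; the division truncates the fractional part

Fix: Multiply by 1.0 (or CAST to REAL) to force floating-point division

Corrected query:
SELECT location, SUM(battery) * 1.0 / COUNT(*) AS avg_battery FROM sensors GROUP BY location

Result:
location    | avg_battery
------------+------------
Garage      | 40         
Lobby       | 23         
Roof        | 9.5        
Server-Room | 52.5       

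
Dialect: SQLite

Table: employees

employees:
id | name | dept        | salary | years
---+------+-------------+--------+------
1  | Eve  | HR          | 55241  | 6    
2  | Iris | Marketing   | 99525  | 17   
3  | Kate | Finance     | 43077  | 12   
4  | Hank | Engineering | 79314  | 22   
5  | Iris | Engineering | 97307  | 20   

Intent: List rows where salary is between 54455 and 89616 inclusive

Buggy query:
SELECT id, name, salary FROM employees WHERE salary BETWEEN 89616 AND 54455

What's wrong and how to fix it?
Bug: The bounds are reversed; BETWEEN a AND b requires a <= b to match anything

Fix: Swap the bounds so the smaller value comes first

Corrected query:
SELECT id, name, salary FROM employees WHERE salary BETWEEN 54455 AND 89616

Result:
id | name | salary
---+------+-------
1  | Eve  | 55241 
4  | Hank | 79314 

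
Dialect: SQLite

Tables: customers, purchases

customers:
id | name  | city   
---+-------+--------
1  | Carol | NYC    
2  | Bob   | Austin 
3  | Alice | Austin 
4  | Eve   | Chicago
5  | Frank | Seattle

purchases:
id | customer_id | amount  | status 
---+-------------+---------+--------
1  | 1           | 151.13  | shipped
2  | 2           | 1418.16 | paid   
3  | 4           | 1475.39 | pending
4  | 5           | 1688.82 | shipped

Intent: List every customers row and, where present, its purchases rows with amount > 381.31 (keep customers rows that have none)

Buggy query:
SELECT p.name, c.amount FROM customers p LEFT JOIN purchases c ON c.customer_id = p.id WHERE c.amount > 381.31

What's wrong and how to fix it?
Bug: A WHERE condition on the right-hand table after LEFT JOIN drops unmatched parents

Fix: Move the right-table condition into the ON clause so unmatched parents are kept

Corrected query:
SELECT p.name, c.amount FROM customers p LEFT JOIN purchases c ON c.customer_id = p.id AND c.amount > 381.31

Result:
name  | amount 
------+--------
Carol | NULL   
Bob   | 1418.16
Alice | NULL   
Eve   | 1475.39
Frank | 1688.82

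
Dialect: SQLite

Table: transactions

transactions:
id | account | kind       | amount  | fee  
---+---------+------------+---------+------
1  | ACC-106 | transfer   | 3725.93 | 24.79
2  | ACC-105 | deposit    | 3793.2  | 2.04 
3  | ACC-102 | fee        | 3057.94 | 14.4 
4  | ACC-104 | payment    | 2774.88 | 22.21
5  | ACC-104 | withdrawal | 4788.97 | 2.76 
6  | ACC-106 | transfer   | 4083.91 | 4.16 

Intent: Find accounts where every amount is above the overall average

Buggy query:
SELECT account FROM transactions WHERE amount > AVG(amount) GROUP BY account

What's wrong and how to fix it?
Bug: WHERE evaluates per row before aggregation, so AVG() is unavailable

Fix: Compute the overall average in a scalar subquery and compare each group's MIN against it in HAVING

Corrected query:
SELECT account FROM transactions GROUP BY account HAVING MIN(amount) > (SELECT AVG(amount) FROM transactions)

Result:
account
-------
ACC-105
ACC-106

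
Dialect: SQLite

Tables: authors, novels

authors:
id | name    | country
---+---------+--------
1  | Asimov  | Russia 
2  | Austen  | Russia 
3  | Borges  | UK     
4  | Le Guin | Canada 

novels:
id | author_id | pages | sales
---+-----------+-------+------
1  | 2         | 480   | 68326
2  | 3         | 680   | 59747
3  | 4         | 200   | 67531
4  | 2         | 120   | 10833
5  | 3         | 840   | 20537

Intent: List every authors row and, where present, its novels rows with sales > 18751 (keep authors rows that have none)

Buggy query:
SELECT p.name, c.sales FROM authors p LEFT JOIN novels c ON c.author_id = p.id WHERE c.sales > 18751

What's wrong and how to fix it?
Bug: A WHERE condition on the right-hand table after LEFT JOIN drops unmatched parents

Fix: Move the right-table condition into the ON clause so unmatched parents are kept

Corrected query:
SELECT p.name, c.sales FROM authors p LEFT JOIN novels c ON c.author_id = p.id AND c.sales > 18751

Result:
name    | sales
--------+------
Asimov  | NULL 
Austen  | 68326
Borges  | 20537
Borges  | 59747
Le Guin | 67531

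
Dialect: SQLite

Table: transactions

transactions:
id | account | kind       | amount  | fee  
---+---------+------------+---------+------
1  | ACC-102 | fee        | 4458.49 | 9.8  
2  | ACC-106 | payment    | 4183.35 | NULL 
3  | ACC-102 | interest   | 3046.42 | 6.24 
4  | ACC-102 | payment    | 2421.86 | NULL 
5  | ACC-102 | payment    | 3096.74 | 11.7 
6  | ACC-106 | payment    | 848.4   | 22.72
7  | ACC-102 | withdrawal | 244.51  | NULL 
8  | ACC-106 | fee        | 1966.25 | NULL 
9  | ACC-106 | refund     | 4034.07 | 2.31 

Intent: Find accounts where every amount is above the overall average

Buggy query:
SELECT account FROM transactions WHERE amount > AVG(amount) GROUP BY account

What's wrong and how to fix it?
Bug: WHERE evaluates per row before aggregation, so AVG() is unavailable

Fix: Use a subquery for AVG and a HAVING MIN(...) filter so the condition holds for every row in the group

Corrected query:
SELECT account FROM transactions GROUP BY account HAVING MIN(amount) > (SELECT AVG(amount) FROM transactions)

Result:
(no rows)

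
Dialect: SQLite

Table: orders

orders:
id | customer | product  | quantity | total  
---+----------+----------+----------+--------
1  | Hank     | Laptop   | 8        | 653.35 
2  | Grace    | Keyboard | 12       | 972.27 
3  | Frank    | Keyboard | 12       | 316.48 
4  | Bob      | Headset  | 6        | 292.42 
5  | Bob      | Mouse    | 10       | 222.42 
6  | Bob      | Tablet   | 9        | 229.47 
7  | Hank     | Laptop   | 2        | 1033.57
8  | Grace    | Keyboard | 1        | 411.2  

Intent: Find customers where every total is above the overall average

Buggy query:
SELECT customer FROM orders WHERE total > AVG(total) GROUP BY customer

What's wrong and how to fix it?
Bug: WHERE evaluates per row before aggregation, so AVG() is unavailable

Fix: Use a subquery for AVG and a HAVING MIN(...) filter so the condition holds for every row in the group

Corrected query:
SELECT customer FROM orders GROUP BY customer HAVING MIN(total) > (SELECT AVG(total) FROM orders)

Result:
customer
--------
Hank    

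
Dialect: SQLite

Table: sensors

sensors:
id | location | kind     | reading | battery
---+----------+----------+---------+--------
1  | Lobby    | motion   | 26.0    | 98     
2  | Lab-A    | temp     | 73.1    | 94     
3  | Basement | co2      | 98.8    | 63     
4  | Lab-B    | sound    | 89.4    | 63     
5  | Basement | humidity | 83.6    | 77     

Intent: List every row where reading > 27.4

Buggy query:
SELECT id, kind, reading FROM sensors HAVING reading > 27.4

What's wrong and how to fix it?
Bug: This is a non-aggregate query (no GROUP BY, no aggregates), so in SQLite the HAVING clause is invalid here; a row-level condition belongs in WHERE

Fix: Use WHERE for row-level filtering

Corrected query:
SELECT id, kind, reading FROM sensors WHERE reading > 27.4

Result:
id | kind     | reading
---+----------+--------
2  | temp     | 73.1   
3  | co2      | 98.8   
4  | sound    | 89.4   
5  | humidity | 83.6   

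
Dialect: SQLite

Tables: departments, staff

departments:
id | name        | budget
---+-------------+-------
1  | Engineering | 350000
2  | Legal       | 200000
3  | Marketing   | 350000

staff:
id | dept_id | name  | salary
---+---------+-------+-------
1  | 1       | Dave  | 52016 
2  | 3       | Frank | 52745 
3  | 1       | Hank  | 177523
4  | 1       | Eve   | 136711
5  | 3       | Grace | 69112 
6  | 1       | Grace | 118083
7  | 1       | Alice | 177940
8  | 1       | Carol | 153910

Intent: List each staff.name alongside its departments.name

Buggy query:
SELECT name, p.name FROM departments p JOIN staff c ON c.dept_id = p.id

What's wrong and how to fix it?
Bug: Both tables have a 'name' column; the unqualified reference is ambiguous

Fix: Prefix ambiguous columns with the table alias

Corrected query:
SELECT c.name, p.name FROM departments p JOIN staff c ON c.dept_id = p.id

Result:
name  | name       
------+------------
Dave  | Engineering
Frank | Marketing  
Hank  | Engineering
Eve   | Engineering
Grace | Marketing  
Grace | Engineering
Alice | Engineering
Carol | Engineering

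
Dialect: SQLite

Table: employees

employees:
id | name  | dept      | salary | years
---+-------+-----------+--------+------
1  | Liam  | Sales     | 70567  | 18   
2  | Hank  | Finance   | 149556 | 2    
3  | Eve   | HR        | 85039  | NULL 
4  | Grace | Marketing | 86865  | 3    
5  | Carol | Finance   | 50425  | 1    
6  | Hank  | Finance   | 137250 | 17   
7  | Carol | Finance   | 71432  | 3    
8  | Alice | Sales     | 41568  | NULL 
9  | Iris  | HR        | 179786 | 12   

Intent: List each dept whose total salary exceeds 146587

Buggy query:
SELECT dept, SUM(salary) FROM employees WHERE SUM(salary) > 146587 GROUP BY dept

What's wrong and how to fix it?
Bug: Aggregate functions cannot appear in a WHERE clause

Fix: Move the aggregate condition to a HAVING clause

Corrected query:
SELECT dept, SUM(salary) FROM employees GROUP BY dept HAVING SUM(salary) > 146587

Result:
dept    | SUM(salary)
--------+------------
Finance | 408663     
HR      | 264825     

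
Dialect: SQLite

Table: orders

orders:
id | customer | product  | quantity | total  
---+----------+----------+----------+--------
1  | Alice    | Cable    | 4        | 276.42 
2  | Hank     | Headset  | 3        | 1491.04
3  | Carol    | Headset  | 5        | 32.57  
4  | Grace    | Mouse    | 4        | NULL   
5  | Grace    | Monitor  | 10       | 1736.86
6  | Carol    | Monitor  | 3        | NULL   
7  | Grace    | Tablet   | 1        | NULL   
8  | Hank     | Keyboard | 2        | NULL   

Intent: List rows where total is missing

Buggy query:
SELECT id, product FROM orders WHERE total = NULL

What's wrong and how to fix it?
Bug: Comparing to NULL with '=' never matches; NULL = NULL is unknown, not true

Fix: Use IS NULL to test for NULL

Corrected query:
SELECT id, product FROM orders WHERE total IS NULL

Result:
id | product 
---+---------
4  | Mouse   
6  | Monitor 
7  | Tablet  
8  | Keyboard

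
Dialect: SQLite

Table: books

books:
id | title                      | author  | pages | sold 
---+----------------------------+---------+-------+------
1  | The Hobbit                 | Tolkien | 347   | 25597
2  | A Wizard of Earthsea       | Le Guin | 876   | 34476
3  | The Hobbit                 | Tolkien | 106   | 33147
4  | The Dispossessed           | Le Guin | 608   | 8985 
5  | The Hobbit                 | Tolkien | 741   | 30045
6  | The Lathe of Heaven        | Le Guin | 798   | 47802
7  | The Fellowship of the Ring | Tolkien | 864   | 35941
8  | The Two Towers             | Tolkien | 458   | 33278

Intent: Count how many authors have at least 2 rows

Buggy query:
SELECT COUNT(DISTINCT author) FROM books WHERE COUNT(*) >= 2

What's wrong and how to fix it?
Bug: COUNT(*) cannot appear in WHERE; the per-group count doesn't exist yet

Fix: Group first with HAVING COUNT(*) >= 2, then COUNT the resulting groups

Corrected query:
SELECT COUNT(*) FROM (SELECT author FROM books GROUP BY author HAVING COUNT(*) >= 2)

Result:
COUNT(*)
--------
2       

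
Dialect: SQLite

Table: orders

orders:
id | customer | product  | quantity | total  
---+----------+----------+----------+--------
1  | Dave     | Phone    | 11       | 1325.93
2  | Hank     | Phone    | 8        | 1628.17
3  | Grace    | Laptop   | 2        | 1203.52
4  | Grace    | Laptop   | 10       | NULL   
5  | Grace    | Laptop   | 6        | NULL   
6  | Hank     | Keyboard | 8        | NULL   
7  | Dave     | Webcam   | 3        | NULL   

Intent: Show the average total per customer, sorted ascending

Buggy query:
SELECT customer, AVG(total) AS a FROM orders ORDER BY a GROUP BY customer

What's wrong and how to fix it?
Bug: ORDER BY appears before GROUP BY; SQL clause order requires GROUP BY first

Fix: Move ORDER BY to the end, after GROUP BY

Corrected query:
SELECT customer, AVG(total) AS a FROM orders GROUP BY customer ORDER BY a

Result:
customer | a      
---------+--------
Grace    | 1203.52
Dave     | 1325.93
Hank     | 1628.17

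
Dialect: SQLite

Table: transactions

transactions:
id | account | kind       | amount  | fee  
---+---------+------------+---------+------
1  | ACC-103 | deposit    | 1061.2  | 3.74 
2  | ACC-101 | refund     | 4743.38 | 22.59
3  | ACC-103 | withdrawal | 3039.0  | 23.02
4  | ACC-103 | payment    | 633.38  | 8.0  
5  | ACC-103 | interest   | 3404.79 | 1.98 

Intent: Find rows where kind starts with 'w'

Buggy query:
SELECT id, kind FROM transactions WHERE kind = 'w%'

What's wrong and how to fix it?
Bug: Wildcards only work with LIKE; '=' treats '%' as a literal character

Fix: Replace '=' with LIKE so 'w%' is treated as a pattern

Corrected query:
SELECT id, kind FROM transactions WHERE kind LIKE 'w%'

Result:
id | kind      
---+-----------
3  | withdrawal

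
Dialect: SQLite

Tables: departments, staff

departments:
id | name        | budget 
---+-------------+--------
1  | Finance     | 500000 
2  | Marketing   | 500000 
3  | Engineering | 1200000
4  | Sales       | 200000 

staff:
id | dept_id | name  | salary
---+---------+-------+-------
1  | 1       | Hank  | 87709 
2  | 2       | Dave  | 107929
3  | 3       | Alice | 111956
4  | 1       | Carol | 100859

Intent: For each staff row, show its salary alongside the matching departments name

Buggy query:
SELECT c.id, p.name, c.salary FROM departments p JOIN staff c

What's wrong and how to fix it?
Bug: JOIN with no ON clause produces a cartesian product; every staff row pairs with every departments row

Fix: Specify the join condition linking the foreign key to the parent id

Corrected query:
SELECT c.id, p.name, c.salary FROM departments p JOIN staff c ON c.dept_id = p.id

Result:
id | name        | salary
---+-------------+-------
1  | Finance     | 87709 
2  | Marketing   | 107929
3  | Engineering | 111956
4  | Finance     | 100859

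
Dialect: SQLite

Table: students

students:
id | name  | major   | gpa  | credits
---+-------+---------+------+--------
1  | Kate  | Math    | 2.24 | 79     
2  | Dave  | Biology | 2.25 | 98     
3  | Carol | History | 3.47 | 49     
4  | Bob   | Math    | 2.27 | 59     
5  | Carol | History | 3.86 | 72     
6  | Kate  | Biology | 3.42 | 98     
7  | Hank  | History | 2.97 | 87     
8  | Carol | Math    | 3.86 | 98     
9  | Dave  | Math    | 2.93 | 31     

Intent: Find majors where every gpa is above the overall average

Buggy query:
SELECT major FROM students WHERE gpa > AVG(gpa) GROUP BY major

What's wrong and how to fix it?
Bug: AVG() is an aggregate; it can't sit directly in WHERE

Fix: Use a subquery for AVG and a HAVING MIN(...) filter so the condition holds for every row in the group

Corrected query:
SELECT major FROM students GROUP BY major HAVING MIN(gpa) > (SELECT AVG(gpa) FROM students)

Result:
(no rows)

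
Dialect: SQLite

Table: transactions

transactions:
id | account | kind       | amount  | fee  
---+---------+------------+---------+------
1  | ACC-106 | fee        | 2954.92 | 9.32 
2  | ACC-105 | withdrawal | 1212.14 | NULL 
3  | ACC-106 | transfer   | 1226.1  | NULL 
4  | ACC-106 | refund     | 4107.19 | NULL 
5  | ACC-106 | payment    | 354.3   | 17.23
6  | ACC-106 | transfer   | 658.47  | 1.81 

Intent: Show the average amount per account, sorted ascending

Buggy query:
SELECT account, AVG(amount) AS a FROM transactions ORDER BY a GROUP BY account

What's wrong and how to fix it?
Bug: ORDER BY appears before GROUP BY; SQL clause order requires GROUP BY first

Fix: Reorder: SELECT … FROM … GROUP BY … ORDER BY …

Corrected query:
SELECT account, AVG(amount) AS a FROM transactions GROUP BY account ORDER BY a

Result:
account | a       
--------+---------
ACC-105 | 1212.14 
ACC-106 | 1860.196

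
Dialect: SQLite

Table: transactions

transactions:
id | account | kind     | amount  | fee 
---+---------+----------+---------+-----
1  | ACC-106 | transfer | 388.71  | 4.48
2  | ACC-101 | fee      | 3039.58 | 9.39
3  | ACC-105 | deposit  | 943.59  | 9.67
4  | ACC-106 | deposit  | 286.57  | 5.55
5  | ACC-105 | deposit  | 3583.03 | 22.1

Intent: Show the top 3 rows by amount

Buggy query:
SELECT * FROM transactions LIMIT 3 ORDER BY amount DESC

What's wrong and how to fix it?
Bug: LIMIT must come after ORDER BY

Fix: Sort with ORDER BY, then apply LIMIT

Corrected query:
SELECT * FROM transactions ORDER BY amount DESC LIMIT 3

Result:
id | account | kind    | amount  | fee 
---+---------+---------+---------+-----
5  | ACC-105 | deposit | 3583.03 | 22.1
2  | ACC-101 | fee     | 3039.58 | 9.39
3  | ACC-105 | deposit | 943.59  | 9.67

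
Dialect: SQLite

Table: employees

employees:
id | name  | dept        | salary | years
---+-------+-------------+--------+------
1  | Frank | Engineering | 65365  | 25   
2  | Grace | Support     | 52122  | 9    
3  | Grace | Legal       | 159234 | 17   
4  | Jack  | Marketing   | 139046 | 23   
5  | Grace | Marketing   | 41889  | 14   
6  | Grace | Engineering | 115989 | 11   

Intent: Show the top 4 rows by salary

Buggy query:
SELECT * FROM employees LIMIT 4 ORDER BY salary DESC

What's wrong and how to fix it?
Bug: LIMIT must come after ORDER BY

Fix: Sort with ORDER BY, then apply LIMIT

Corrected query:
SELECT * FROM employees ORDER BY salary DESC LIMIT 4

Result:
id | name  | dept        | salary | years
---+-------+-------------+--------+------
3  | Grace | Legal       | 159234 | 17   
4  | Jack  | Marketing   | 139046 | 23   
6  | Grace | Engineering | 115989 | 11   
1  | Frank | Engineering | 65365  | 25   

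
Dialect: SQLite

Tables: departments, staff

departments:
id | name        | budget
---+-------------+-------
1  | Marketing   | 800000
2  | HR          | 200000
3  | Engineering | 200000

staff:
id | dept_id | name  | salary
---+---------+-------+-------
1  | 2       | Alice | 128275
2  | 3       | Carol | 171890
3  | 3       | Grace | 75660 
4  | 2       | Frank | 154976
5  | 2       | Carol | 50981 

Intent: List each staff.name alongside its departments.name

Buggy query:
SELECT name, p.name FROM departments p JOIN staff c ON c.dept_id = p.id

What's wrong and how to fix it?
Bug: Both tables have a 'name' column; the unqualified reference is ambiguous

Fix: Qualify the column with its table alias (c.name)

Corrected query:
SELECT c.name, p.name FROM departments p JOIN staff c ON c.dept_id = p.id

Result:
name  | name       
------+------------
Alice | HR         
Carol | Engineering
Grace | Engineering
Frank | HR         
Carol | HR         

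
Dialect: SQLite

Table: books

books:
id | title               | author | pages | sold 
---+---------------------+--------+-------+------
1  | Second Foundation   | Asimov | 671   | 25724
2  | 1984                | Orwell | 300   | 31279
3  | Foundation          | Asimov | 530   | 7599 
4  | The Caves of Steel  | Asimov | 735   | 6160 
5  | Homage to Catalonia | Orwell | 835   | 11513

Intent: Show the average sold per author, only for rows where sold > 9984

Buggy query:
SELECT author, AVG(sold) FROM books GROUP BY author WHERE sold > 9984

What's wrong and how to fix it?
Bug: Row-level WHERE must come before GROUP BY in the clause order

Fix: Place WHERE between FROM and GROUP BY

Corrected query:
SELECT author, AVG(sold) FROM books WHERE sold > 9984 GROUP BY author

Result:
author | AVG(sold)
-------+----------
Asimov | 25724    
Orwell | 21396    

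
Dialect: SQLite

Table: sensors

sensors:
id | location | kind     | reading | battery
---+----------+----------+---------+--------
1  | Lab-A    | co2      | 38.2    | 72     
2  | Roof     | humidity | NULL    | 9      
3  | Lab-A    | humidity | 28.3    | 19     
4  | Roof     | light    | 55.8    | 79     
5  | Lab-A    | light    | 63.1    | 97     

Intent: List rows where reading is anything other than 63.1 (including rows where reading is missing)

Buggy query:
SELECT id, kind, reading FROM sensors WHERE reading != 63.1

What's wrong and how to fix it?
Bug: 'reading != 63.1' is unknown when reading is NULL, so NULL rows are silently excluded

Fix: Handle NULL separately with IS NULL alongside the inequality

Corrected query:
SELECT id, kind, reading FROM sensors WHERE reading != 63.1 OR reading IS NULL

Result:
id | kind     | reading
---+----------+--------
1  | co2      | 38.2   
2  | humidity | NULL   
3  | humidity | 28.3   
4  | light    | 55.8   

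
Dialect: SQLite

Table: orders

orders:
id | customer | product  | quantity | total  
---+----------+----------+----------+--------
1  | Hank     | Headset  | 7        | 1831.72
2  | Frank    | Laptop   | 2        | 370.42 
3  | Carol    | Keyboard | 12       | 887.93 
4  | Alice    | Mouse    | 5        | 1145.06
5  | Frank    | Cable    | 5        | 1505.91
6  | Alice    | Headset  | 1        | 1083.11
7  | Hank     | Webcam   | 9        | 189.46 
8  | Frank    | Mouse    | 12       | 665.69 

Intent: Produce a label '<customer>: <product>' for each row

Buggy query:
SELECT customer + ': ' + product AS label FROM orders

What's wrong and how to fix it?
Bug: SQLite uses || for string concatenation; + coerces text to numbers (yielding 0)

Fix: Use the || operator for string concatenation

Corrected query:
SELECT customer || ': ' || product AS label FROM orders

Result:
label          
---------------
Hank: Headset  
Frank: Laptop  
Carol: Keyboard
Alice: Mouse   
Frank: Cable   
Alice: Headset 
Hank: Webcam   
Frank: Mouse   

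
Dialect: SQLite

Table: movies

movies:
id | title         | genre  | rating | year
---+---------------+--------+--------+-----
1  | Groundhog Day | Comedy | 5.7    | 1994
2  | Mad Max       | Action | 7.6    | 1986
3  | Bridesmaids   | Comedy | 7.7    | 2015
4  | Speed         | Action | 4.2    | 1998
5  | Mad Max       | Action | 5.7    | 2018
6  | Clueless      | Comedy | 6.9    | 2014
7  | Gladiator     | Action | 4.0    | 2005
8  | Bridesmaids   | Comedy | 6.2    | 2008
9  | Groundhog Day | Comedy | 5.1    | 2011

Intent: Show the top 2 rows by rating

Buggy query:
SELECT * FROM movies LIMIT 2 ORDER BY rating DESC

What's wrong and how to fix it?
Bug: LIMIT must come after ORDER BY

Fix: Sort with ORDER BY, then apply LIMIT

Corrected query:
SELECT * FROM movies ORDER BY rating DESC LIMIT 2

Result:
id | title       | genre  | rating | year
---+-------------+--------+--------+-----
3  | Bridesmaids | Comedy | 7.7    | 2015
2  | Mad Max     | Action | 7.6    | 1986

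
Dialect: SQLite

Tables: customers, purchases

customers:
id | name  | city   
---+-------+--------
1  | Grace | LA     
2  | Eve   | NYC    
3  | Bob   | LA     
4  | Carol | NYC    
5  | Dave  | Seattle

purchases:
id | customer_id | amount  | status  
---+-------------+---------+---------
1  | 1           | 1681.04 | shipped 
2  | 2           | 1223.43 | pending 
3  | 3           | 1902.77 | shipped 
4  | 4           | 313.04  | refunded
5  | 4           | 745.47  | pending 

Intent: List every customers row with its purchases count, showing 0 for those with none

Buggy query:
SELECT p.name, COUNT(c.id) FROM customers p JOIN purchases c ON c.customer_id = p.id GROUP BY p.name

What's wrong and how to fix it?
Bug: An inner join excludes parents with zero children

Fix: Switch to LEFT JOIN to retain unmatched parent rows

Corrected query:
SELECT p.name, COUNT(c.id) FROM customers p LEFT JOIN purchases c ON c.customer_id = p.id GROUP BY p.name

Result:
name  | COUNT(c.id)
------+------------
Bob   | 1          
Carol | 2          
Dave  | 0          
Eve   | 1          
Grace | 1          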